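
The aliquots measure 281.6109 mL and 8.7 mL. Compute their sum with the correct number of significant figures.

281.6109 mL + 8.7 mL = 290.3109 mL.
Addition/subtraction keeps the fewest decimal places: 281.6109 → 4 decimal places, 8.7 → 1 decimal place; limit is 1.
Rounded to 1 decimal place: 290.3 mL.

290.3 mL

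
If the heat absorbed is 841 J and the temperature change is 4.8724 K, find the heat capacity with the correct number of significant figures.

173 J/K

heat capacity = 841 J ÷ 4.8724 K = 172.604876447… J/K.
841 has 3 significant figures; 4.8724 has 5.
Division/multiplication keeps the fewest: 3 significant figures.
Rounded: 173 J/K.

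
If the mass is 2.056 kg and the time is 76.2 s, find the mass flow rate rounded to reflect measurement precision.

mass flow rate = 2.056 kg ÷ 76.2 s = 0.0269816272966… kg/s.
2.056 has 4 significant figures; 76.2 has 3.
Division/multiplication keeps the fewest: 3 significant figures.
Rounded: 0.0270 kg/s.

0.0270 kg/s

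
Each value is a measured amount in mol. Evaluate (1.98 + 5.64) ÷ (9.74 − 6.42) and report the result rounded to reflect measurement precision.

1.98 + 5.64 = 7.62, limited to 2 d.p. → 3 s.f.; 9.74 − 6.42 = 3.32, limited to 2 d.p. → 3 s.f.
Carrying full precision, 7.62 ÷ 3.32 = 2.29518072289…; keep min(3, 3) = 3 s.f.
Rounded to 3 significant figures: 2.30.

2.30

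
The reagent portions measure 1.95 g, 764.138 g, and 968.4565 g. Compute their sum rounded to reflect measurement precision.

1.95 g + 764.138 g + 968.4565 g = 1734.5445 g.
Addition/subtraction keeps the fewest decimal places: 1.95 → 2 decimal places, 764.138 → 3 decimal places, 968.4565 → 4 decimal places; limit is 2.
Rounded to 2 decimal places: 1734.54 g.

1734.54 g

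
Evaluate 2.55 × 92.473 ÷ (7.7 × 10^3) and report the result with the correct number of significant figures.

2.55 × 92.473 ÷ (7.7 × 10^3) = 0.0306241753247…
Multiplication/division keeps the fewest significant figures: 2.55 → 3 s.f., 92.473 → 5 s.f., 7.7 × 10^3 → 2 s.f.; limit is 2.
Rounded to 2 significant figures: 3.1 × 10^-2.

3.1 × 10^-2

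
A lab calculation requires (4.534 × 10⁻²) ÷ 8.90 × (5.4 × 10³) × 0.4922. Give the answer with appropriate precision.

14

(4.534 × 10⁻²) ÷ 8.90 × (5.4 × 10³) × 0.4922 = 13.5402560899…
Multiplication/division keeps the fewest significant figures: 4.534 × 10⁻² → 4 s.f., 8.90 → 3 s.f., 5.4 × 10³ → 2 s.f., 0.4922 → 4 s.f.; limit is 2.
Rounded to 2 significant figures: 14.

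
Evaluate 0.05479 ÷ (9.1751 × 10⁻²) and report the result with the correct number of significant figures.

0.05479 ÷ (9.1751 × 10⁻²) = 0.597159703981…
Multiplication/division keeps the fewest significant figures: 0.05479 → 4 s.f., 9.1751 × 10⁻² → 5 s.f.; limit is 4.
Rounded to 4 significant figures: 0.5972.

0.5972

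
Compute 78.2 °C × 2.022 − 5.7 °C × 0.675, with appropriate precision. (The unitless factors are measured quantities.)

154 °C

78.2 × 2.022 = 158.1204 → 158 °C (3 s.f., last digit at the 10^0 place).
5.7 × 0.675 = 3.8475 → 3.8 °C (2 s.f., last digit at the 10^-1 place).
Difference: 154.2729 °C; keep the coarser place, 10^0.
Result: 154 °C.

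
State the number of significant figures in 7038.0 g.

7038.0: trailing zeros after a decimal point are significant; zeros between nonzero digits are significant.

5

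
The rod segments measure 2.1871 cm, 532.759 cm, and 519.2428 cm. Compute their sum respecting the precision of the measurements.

2.1871 cm + 532.759 cm + 519.2428 cm = 1054.1889 cm.
Addition/subtraction keeps the fewest decimal places: 2.1871 → 4 decimal places, 532.759 → 3 decimal places, 519.2428 → 4 decimal places; limit is 3.
Rounded to 3 decimal places: 1054.189 cm.

1054.189 cm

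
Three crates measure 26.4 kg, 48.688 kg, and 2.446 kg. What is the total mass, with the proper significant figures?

77.5 kg

26.4 kg + 48.688 kg + 2.446 kg = 77.534 kg.
Addition/subtraction keeps the fewest decimal places: 26.4 → 1 decimal place, 48.688 → 3 decimal places, 2.446 → 3 decimal places; limit is 1.
Rounded to 1 decimal place: 77.5 kg.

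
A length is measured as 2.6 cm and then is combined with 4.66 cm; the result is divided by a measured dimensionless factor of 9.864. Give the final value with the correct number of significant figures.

2.6 cm + 4.66 cm = 7.26 cm; the sum is limited to 1 decimal place (2 s.f.).
Carrying full precision, 7.26 ÷ 9.864 = 0.73600973236… cm; 9.864 has 4 s.f., so the result keeps min(2, 4) = 2 s.f.
Rounded to 2 significant figures: 0.74 cm.

0.74 cm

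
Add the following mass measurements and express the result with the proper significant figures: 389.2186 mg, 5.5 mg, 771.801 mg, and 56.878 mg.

1223.4 mg

389.2186 mg + 5.5 mg + 771.801 mg + 56.878 mg = 1223.3976 mg.
Addition/subtraction keeps the fewest decimal places: 389.2186 → 4 decimal places, 5.5 → 1 decimal place, 771.801 → 3 decimal places, 56.878 → 3 decimal places; limit is 1.
Rounded to 1 decimal place: 1223.4 mg.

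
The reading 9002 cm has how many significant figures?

4

9002: zeros between nonzero digits are significant.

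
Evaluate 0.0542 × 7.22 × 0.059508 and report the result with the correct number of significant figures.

0.0542 × 7.22 × 0.059508 = 0.023286908592
Multiplication/division keeps the fewest significant figures: 0.0542 → 3 s.f., 7.22 → 3 s.f., 0.059508 → 5 s.f.; limit is 3.
Rounded to 3 significant figures: 0.0233.

0.0233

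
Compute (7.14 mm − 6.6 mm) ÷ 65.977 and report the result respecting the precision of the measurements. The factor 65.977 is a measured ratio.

0.008 mm

7.14 mm − 6.6 mm = 0.54 mm; the difference is limited to 1 decimal place (1 s.f.).
Carrying full precision, 0.54 ÷ 65.977 = 0.00818467041545… mm; 65.977 has 5 s.f., so the result keeps min(1, 5) = 1 s.f.
Rounded to 1 significant figure: 0.008 mm.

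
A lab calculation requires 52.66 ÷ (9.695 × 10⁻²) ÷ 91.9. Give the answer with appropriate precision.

5.91

52.66 ÷ (9.695 × 10⁻²) ÷ 91.9 = 5.91040893049…
Multiplication/division keeps the fewest significant figures: 52.66 → 4 s.f., 9.695 × 10⁻² → 4 s.f., 91.9 → 3 s.f.; limit is 3.
Rounded to 3 significant figures: 5.91.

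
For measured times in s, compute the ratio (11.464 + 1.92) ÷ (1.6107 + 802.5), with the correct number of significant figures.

1.664 × 10^-2

11.464 + 1.92 = 13.384, limited to 2 d.p. → 4 s.f.; 1.6107 + 802.5 = 804.1107, limited to 1 d.p. → 4 s.f.
Carrying full precision, 13.384 ÷ 804.1107 = 0.0166444744486…; keep min(4, 4) = 4 s.f.
Rounded to 4 significant figures: 1.664 × 10^-2.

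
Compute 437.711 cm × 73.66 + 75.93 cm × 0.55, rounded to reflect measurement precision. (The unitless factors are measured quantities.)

437.711 × 73.66 = 32241.79226 → 3.224 × 10⁴ cm (4 s.f., last digit at the 10^1 place).
75.93 × 0.55 = 41.7615 → 42 cm (2 s.f., last digit at the 10^0 place).
Sum: 32283.55376 cm; keep the coarser place, 10^1.
Result: 3.228 × 10⁴ cm.

3.228 × 10⁴ cm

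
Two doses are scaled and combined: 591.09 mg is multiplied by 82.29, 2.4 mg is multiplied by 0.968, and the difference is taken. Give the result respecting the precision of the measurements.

591.09 × 82.29 = 48640.7961 → 4.864 × 10^4 mg (4 s.f., last digit at the 10^1 place).
2.4 × 0.968 = 2.3232 → 2.3 mg (2 s.f., last digit at the 10^-1 place).
Difference: 48638.4729 mg; keep the coarser place, 10^1.
Result: 4.864 × 10^4 mg.

4.864 × 10^4 mg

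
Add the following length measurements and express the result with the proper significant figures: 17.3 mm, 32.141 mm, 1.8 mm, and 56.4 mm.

17.3 mm + 32.141 mm + 1.8 mm + 56.4 mm = 107.641 mm.
Addition/subtraction keeps the fewest decimal places: 17.3 → 1 decimal place, 32.141 → 3 decimal places, 1.8 → 1 decimal place, 56.4 → 1 decimal place; limit is 1.
Rounded to 1 decimal place: 107.6 mm.

107.6 mm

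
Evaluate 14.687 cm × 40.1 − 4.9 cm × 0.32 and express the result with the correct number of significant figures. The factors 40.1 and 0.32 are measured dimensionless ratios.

587 cm

14.687 × 40.1 = 588.9487 → 589 cm (3 s.f., last digit at the 10^0 place).
4.9 × 0.32 = 1.568 → 1.6 cm (2 s.f., last digit at the 10^-1 place).
Difference: 587.3807 cm; keep the coarser place, 10^0.
Result: 587 cm.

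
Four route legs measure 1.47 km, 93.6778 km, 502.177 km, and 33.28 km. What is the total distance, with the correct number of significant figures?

6.3060 × 10² km

1.47 km + 93.6778 km + 502.177 km + 33.28 km = 630.6048 km.
Addition/subtraction keeps the fewest decimal places: 1.47 → 2 decimal places, 93.6778 → 4 decimal places, 502.177 → 3 decimal places, 33.28 → 2 decimal places; limit is 2.
Rounded to 2 decimal places: 6.3060 × 10² km.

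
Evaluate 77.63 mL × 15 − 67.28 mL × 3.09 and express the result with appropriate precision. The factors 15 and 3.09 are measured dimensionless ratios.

77.63 × 15 = 1164.45 → 1.2 × 10³ mL (2 s.f., last digit at the 10^2 place).
67.28 × 3.09 = 207.8952 → 208 mL (3 s.f., last digit at the 10^0 place).
Difference: 956.5548 mL; keep the coarser place, 10^2.
Result: 1.0 × 10³ mL.

1.0 × 10³ mL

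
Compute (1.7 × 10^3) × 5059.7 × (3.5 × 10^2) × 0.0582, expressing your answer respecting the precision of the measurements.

(1.7 × 10^3) × 5059.7 × (3.5 × 10^2) × 0.0582 = 175212351.3
Multiplication/division keeps the fewest significant figures: 1.7 × 10^3 → 2 s.f., 5059.7 → 5 s.f., 3.5 × 10^2 → 2 s.f., 0.0582 → 3 s.f.; limit is 2.
Rounded to 2 significant figures: 1.8 × 10^8.

1.8 × 10^8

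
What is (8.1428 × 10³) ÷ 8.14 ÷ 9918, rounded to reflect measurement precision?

0.101

(8.1428 × 10³) ÷ 8.14 ÷ 9918 = 0.100861462023…
Multiplication/division keeps the fewest significant figures: 8.1428 × 10³ → 5 s.f., 8.14 → 3 s.f., 9918 → 4 s.f.; limit is 3.
Rounded to 3 significant figures: 0.101.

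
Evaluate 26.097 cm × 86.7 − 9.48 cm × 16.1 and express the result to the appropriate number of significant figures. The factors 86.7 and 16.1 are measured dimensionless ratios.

26.097 × 86.7 = 2262.6099 → 2.26 × 10^3 cm (3 s.f., last digit at the 10^1 place).
9.48 × 16.1 = 152.628 → 153 cm (3 s.f., last digit at the 10^0 place).
Difference: 2109.9819 cm; keep the coarser place, 10^1.
Result: 2.11 × 10^3 cm.

2.11 × 10^3 cm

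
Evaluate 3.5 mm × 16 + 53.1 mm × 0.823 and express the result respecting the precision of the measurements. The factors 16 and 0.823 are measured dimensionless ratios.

100. mm

3.5 × 16 = 56 → 56 mm (2 s.f., last digit at the 10^0 place).
53.1 × 0.823 = 43.7013 → 43.7 mm (3 s.f., last digit at the 10^-1 place).
Sum: 99.7013 mm; keep the coarser place, 10^0.
Result: 100. mm.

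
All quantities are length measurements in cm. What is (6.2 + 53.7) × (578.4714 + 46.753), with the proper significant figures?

6.2 + 53.7 = 59.9, limited to 1 d.p. → 3 s.f.; 578.4714 + 46.753 = 625.2244, limited to 3 d.p. → 6 s.f.
Carrying full precision, 59.9 × 625.2244 = 37450.94156; keep min(3, 6) = 3 s.f.
Rounded to 3 significant figures: 3.75 × 10⁴ cm².

3.75 × 10⁴ cm²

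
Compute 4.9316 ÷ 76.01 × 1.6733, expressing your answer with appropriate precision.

4.9316 ÷ 76.01 × 1.6733 = 0.108565271412…
Multiplication/division keeps the fewest significant figures: 4.9316 → 5 s.f., 76.01 → 4 s.f., 1.6733 → 5 s.f.; limit is 4.
Rounded to 4 significant figures: 0.1086.

0.1086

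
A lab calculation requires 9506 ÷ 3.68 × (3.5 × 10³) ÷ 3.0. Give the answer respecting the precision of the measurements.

3.0 × 10⁶

9506 ÷ 3.68 × (3.5 × 10³) ÷ 3.0 = 3013677.53623…
Multiplication/division keeps the fewest significant figures: 9506 → 4 s.f., 3.68 → 3 s.f., 3.5 × 10³ → 2 s.f., 3.0 → 2 s.f.; limit is 2.
Rounded to 2 significant figures: 3.0 × 10⁶.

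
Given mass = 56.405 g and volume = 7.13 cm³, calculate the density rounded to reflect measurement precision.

density = 56.405 g ÷ 7.13 cm³ = 7.91093969144… g/cm³.
56.405 has 5 significant figures; 7.13 has 3.
Division/multiplication keeps the fewest: 3 significant figures.
Rounded: 7.91 g/cm³.

7.91 g/cm³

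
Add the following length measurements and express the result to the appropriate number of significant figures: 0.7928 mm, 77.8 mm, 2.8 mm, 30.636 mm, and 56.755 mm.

168.8 mm

0.7928 mm + 77.8 mm + 2.8 mm + 30.636 mm + 56.755 mm = 168.7838 mm.
Addition/subtraction keeps the fewest decimal places: 0.7928 → 4 decimal places, 77.8 → 1 decimal place, 2.8 → 1 decimal place, 30.636 → 3 decimal places, 56.755 → 3 decimal places; limit is 1.
Rounded to 1 decimal place: 168.8 mm.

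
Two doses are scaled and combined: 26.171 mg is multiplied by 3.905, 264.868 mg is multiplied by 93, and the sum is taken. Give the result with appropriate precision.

2.5 × 10⁴ mg

26.171 × 3.905 = 102.197755 → 102.2 mg (4 s.f., last digit at the 10^-1 place).
264.868 × 93 = 24632.724 → 2.5 × 10⁴ mg (2 s.f., last digit at the 10^3 place).
Sum: 24734.921755 mg; keep the coarser place, 10^3.
Result: 2.5 × 10⁴ mg.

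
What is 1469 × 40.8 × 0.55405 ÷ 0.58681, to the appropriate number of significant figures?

5.66 × 10^4

1469 × 40.8 × 0.55405 ÷ 0.58681 = 56589.1814386…
Multiplication/division keeps the fewest significant figures: 1469 → 4 s.f., 40.8 → 3 s.f., 0.55405 → 5 s.f., 0.58681 → 5 s.f.; limit is 3.
Rounded to 3 significant figures: 5.66 × 10^4.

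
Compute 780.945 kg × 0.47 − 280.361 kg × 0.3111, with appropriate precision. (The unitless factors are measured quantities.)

2.8 × 10^2 kg

780.945 × 0.47 = 367.04415 → 3.7 × 10^2 kg (2 s.f., last digit at the 10^1 place).
280.361 × 0.3111 = 87.2203071 → 87.22 kg (4 s.f., last digit at the 10^-2 place).
Difference: 279.8238429 kg; keep the coarser place, 10^1.
Result: 2.8 × 10^2 kg.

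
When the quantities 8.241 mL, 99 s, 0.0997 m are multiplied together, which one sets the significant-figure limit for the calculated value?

99 s

8.241 mL → 4 s.f.; 99 s → 2 s.f.; 0.0997 m → 3 s.f.
The fewest is 2 significant figures, from 99 s.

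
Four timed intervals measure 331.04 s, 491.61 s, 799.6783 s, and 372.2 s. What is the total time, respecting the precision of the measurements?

1994.5 s

331.04 s + 491.61 s + 799.6783 s + 372.2 s = 1994.5283 s.
Addition/subtraction keeps the fewest decimal places: 331.04 → 2 decimal places, 491.61 → 2 decimal places, 799.6783 → 4 decimal places, 372.2 → 1 decimal place; limit is 1.
Rounded to 1 decimal place: 1994.5 s.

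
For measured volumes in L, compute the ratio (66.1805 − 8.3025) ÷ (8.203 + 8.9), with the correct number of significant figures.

3.38

66.1805 − 8.3025 = 57.8780, limited to 4 d.p. → 6 s.f.; 8.203 + 8.9 = 17.103, limited to 1 d.p. → 3 s.f.
Carrying full precision, 57.8780 ÷ 17.103 = 3.38408466351…; keep min(6, 3) = 3 s.f.
Rounded to 3 significant figures: 3.38.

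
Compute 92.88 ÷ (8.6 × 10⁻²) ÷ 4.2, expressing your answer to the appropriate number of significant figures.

92.88 ÷ (8.6 × 10⁻²) ÷ 4.2 = 257.142857143…
Multiplication/division keeps the fewest significant figures: 92.88 → 4 s.f., 8.6 × 10⁻² → 2 s.f., 4.2 → 2 s.f.; limit is 2.
Rounded to 2 significant figures: 2.6 × 10².

2.6 × 10²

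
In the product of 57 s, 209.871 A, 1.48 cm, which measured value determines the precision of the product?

57 s

57 s → 2 s.f.; 209.871 A → 6 s.f.; 1.48 cm → 3 s.f.
The fewest is 2 significant figures, from 57 s.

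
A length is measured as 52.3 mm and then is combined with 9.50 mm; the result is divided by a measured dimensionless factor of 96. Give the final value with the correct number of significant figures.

52.3 mm + 9.50 mm = 61.80 mm; the sum is limited to 1 decimal place (3 s.f.).
Carrying full precision, 61.80 ÷ 96 = 0.64375 mm; 96 has 2 s.f., so the result keeps min(3, 2) = 2 s.f.
Rounded to 2 significant figures: 0.64 mm.

0.64 mm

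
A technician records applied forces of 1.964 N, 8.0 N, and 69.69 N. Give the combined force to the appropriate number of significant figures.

1.964 N + 8.0 N + 69.69 N = 79.654 N.
Addition/subtraction keeps the fewest decimal places: 1.964 → 3 decimal places, 8.0 → 1 decimal place, 69.69 → 2 decimal places; limit is 1.
Rounded to 1 decimal place: 79.7 N.

79.7 N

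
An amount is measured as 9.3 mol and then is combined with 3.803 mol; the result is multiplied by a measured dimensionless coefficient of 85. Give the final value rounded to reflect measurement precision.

1.1 × 10^3 mol

9.3 mol + 3.803 mol = 13.103 mol; the sum is limited to 1 decimal place (3 s.f.).
Carrying full precision, 13.103 × 85 = 1113.755 mol; 85 has 2 s.f., so the result keeps min(3, 2) = 2 s.f.
Rounded to 2 significant figures: 1.1 × 10^3 mol.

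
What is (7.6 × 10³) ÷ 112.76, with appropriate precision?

67

(7.6 × 10³) ÷ 112.76 = 67.3997871586…
Multiplication/division keeps the fewest significant figures: 7.6 × 10³ → 2 s.f., 112.76 → 5 s.f.; limit is 2.
Rounded to 2 significant figures: 67.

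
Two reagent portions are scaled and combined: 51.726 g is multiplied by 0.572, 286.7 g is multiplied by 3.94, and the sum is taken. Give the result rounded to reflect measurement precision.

1.16 × 10^3 g

51.726 × 0.572 = 29.587272 → 29.6 g (3 s.f., last digit at the 10^-1 place).
286.7 × 3.94 = 1129.598 → 1.13 × 10^3 g (3 s.f., last digit at the 10^1 place).
Sum: 1159.185272 g; keep the coarser place, 10^1.
Result: 1.16 × 10^3 g.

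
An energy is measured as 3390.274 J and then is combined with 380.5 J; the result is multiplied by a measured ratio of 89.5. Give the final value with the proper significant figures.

3390.274 J + 380.5 J = 3770.774 J; the sum is limited to 1 decimal place (5 s.f.).
Carrying full precision, 3770.774 × 89.5 = 337484.273 J; 89.5 has 3 s.f., so the result keeps min(5, 3) = 3 s.f.
Rounded to 3 significant figures: 3.37 × 10⁵ J.

3.37 × 10⁵ J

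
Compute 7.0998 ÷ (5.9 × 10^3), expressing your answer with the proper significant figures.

7.0998 ÷ (5.9 × 10^3) = 0.0012033559322…
Multiplication/division keeps the fewest significant figures: 7.0998 → 5 s.f., 5.9 × 10^3 → 2 s.f.; limit is 2.
Rounded to 2 significant figures: 0.0012.

0.0012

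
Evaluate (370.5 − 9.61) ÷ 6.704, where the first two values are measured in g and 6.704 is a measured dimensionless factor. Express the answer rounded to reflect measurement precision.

370.5 g − 9.61 g = 360.89 g; the difference is limited to 1 decimal place (4 s.f.).
Carrying full precision, 360.89 ÷ 6.704 = 53.8320405728… g; 6.704 has 4 s.f., so the result keeps min(4, 4) = 4 s.f.
Rounded to 4 significant figures: 53.83 g.

53.83 g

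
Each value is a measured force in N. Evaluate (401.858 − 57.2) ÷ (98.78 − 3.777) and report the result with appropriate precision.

3.628

401.858 − 57.2 = 344.658, limited to 1 d.p. → 4 s.f.; 98.78 − 3.777 = 95.003, limited to 2 d.p. → 4 s.f.
Carrying full precision, 344.658 ÷ 95.003 = 3.62786438323…; keep min(4, 4) = 4 s.f.
Rounded to 4 significant figures: 3.628.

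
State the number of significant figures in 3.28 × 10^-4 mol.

3

3.28 × 10^-4: in scientific notation every digit of the coefficient is significant.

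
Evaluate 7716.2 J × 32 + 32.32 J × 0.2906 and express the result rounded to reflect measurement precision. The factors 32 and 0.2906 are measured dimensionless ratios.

2.5 × 10⁵ J

7716.2 × 32 = 246918.4 → 2.5 × 10⁵ J (2 s.f., last digit at the 10^4 place).
32.32 × 0.2906 = 9.392192 → 9.392 J (4 s.f., last digit at the 10^-3 place).
Sum: 246927.792192 J; keep the coarser place, 10^4.
Result: 2.5 × 10⁵ J.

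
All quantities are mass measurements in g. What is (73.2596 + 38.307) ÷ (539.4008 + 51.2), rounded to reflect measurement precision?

73.2596 + 38.307 = 111.5666, limited to 3 d.p. → 6 s.f.; 539.4008 + 51.2 = 590.6008, limited to 1 d.p. → 4 s.f.
Carrying full precision, 111.5666 ÷ 590.6008 = 0.188903570737…; keep min(6, 4) = 4 s.f.
Rounded to 4 significant figures: 0.1889.

0.1889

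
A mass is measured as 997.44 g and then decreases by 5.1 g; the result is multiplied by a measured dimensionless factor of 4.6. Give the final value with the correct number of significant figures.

4.6 × 10³ g

997.44 g − 5.1 g = 992.34 g; the difference is limited to 1 decimal place (4 s.f.).
Carrying full precision, 992.34 × 4.6 = 4564.764 g; 4.6 has 2 s.f., so the result keeps min(4, 2) = 2 s.f.
Rounded to 2 significant figures: 4.6 × 10³ g.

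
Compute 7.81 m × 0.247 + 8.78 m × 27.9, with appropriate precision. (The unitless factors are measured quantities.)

7.81 × 0.247 = 1.92907 → 1.93 m (3 s.f., last digit at the 10^-2 place).
8.78 × 27.9 = 244.962 → 245 m (3 s.f., last digit at the 10^0 place).
Sum: 246.89107 m; keep the coarser place, 10^0.
Result: 247 m.

247 m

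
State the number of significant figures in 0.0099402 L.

0.0099402: leading zeros are not significant; zeros between nonzero digits are significant.

5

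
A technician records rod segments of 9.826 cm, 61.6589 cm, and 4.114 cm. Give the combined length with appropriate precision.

9.826 cm + 61.6589 cm + 4.114 cm = 75.5989 cm.
Addition/subtraction keeps the fewest decimal places: 9.826 → 3 decimal places, 61.6589 → 4 decimal places, 4.114 → 3 decimal places; limit is 3.
Rounded to 3 decimal places: 75.599 cm.

75.599 cm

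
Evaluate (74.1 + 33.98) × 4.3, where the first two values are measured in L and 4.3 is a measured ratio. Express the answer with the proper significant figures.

4.6 × 10² L

74.1 L + 33.98 L = 108.08 L; the sum is limited to 1 decimal place (4 s.f.).
Carrying full precision, 108.08 × 4.3 = 464.744 L; 4.3 has 2 s.f., so the result keeps min(4, 2) = 2 s.f.
Rounded to 2 significant figures: 4.6 × 10² L.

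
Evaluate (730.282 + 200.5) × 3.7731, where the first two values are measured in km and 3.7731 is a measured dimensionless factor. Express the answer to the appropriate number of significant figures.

730.282 km + 200.5 km = 930.782 km; the sum is limited to 1 decimal place (4 s.f.).
Carrying full precision, 930.782 × 3.7731 = 3511.9335642 km; 3.7731 has 5 s.f., so the result keeps min(4, 5) = 4 s.f.
Rounded to 4 significant figures: 3512 km.

3512 km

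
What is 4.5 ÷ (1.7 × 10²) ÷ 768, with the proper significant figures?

3.4 × 10⁻⁵

4.5 ÷ (1.7 × 10²) ÷ 768 = 0.0000344669117647…
Multiplication/division keeps the fewest significant figures: 4.5 → 2 s.f., 1.7 × 10² → 2 s.f., 768 → 3 s.f.; limit is 2.
Rounded to 2 significant figures: 3.4 × 10⁻⁵.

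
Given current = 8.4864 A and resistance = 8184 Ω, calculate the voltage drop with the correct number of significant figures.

voltage drop = 8.4864 A × 8184 Ω = 69452.6976 V.
8.4864 has 5 significant figures; 8184 has 4.
Division/multiplication keeps the fewest: 4 significant figures.
Rounded: 6.945 × 10^4 V.

6.945 × 10^4 V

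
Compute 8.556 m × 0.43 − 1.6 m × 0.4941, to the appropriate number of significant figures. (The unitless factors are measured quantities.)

2.9 m

8.556 × 0.43 = 3.67908 → 3.7 m (2 s.f., last digit at the 10^-1 place).
1.6 × 0.4941 = 0.79056 → 0.79 m (2 s.f., last digit at the 10^-2 place).
Difference: 2.88852 m; keep the coarser place, 10^-1.
Result: 2.9 m.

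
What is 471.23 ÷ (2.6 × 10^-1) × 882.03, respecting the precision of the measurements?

471.23 ÷ (2.6 × 10^-1) × 882.03 = 1598611.52654…
Multiplication/division keeps the fewest significant figures: 471.23 → 5 s.f., 2.6 × 10^-1 → 2 s.f., 882.03 → 5 s.f.; limit is 2.
Rounded to 2 significant figures: 1.6 × 10^6.

1.6 × 10^6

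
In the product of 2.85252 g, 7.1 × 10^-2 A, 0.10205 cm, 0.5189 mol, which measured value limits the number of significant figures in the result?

2.85252 g → 6 s.f.; 7.1 × 10^-2 A → 2 s.f.; 0.10205 cm → 5 s.f.; 0.5189 mol → 4 s.f.
The fewest is 2 significant figures, from 7.1 × 10^-2 A.

7.1 × 10^-2 A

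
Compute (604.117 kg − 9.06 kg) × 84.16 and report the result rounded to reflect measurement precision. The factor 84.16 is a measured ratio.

604.117 kg − 9.06 kg = 595.057 kg; the difference is limited to 2 decimal places (5 s.f.).
Carrying full precision, 595.057 × 84.16 = 50079.99712 kg; 84.16 has 4 s.f., so the result keeps min(5, 4) = 4 s.f.
Rounded to 4 significant figures: 5.008 × 10^4 kg.

5.008 × 10^4 kg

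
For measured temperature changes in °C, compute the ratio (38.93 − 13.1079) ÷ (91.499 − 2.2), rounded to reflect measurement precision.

0.289

38.93 − 13.1079 = 25.8221, limited to 2 d.p. → 4 s.f.; 91.499 − 2.2 = 89.299, limited to 1 d.p. → 3 s.f.
Carrying full precision, 25.8221 ÷ 89.299 = 0.289164492324…; keep min(4, 3) = 3 s.f.
Rounded to 3 significant figures: 0.289.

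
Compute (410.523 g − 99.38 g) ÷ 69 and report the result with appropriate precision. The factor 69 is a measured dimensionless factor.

410.523 g − 99.38 g = 311.143 g; the difference is limited to 2 decimal places (5 s.f.).
Carrying full precision, 311.143 ÷ 69 = 4.50931884058… g; 69 has 2 s.f., so the result keeps min(5, 2) = 2 s.f.
Rounded to 2 significant figures: 4.5 g.

4.5 g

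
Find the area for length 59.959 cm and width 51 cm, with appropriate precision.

3.1 × 10³ cm²

area = 59.959 cm × 51 cm = 3057.909 cm².
59.959 has 5 significant figures; 51 has 2.
Division/multiplication keeps the fewest: 2 significant figures.
Rounded: 3.1 × 10³ cm².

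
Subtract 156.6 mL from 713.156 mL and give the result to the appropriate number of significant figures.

713.156 mL − 156.6 mL = 556.556 mL.
Addition/subtraction keeps the fewest decimal places: 713.156 → 3 decimal places, 156.6 → 1 decimal place; limit is 1.
Rounded to 1 decimal place: 5.566 × 10^2 mL.

5.566 × 10^2 mL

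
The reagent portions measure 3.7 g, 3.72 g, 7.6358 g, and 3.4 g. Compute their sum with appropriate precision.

3.7 g + 3.72 g + 7.6358 g + 3.4 g = 18.4558 g.
Addition/subtraction keeps the fewest decimal places: 3.7 → 1 decimal place, 3.72 → 2 decimal places, 7.6358 → 4 decimal places, 3.4 → 1 decimal place; limit is 1.
Rounded to 1 decimal place: 18.5 g.

18.5 g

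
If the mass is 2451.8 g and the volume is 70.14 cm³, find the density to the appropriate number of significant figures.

34.96 g/cm³

density = 2451.8 g ÷ 70.14 cm³ = 34.9558026804… g/cm³.
2451.8 has 5 significant figures; 70.14 has 4.
Division/multiplication keeps the fewest: 4 significant figures.
Rounded: 34.96 g/cm³.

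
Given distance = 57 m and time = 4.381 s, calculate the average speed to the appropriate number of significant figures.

average speed = 57 m ÷ 4.381 s = 13.0107281443… m/s.
57 has 2 significant figures; 4.381 has 4.
Division/multiplication keeps the fewest: 2 significant figures.
Rounded: 13 m/s.

13 m/s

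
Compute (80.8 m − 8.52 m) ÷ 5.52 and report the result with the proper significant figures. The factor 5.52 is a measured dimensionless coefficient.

13.1 m

80.8 m − 8.52 m = 72.28 m; the difference is limited to 1 decimal place (3 s.f.).
Carrying full precision, 72.28 ÷ 5.52 = 13.0942028986… m; 5.52 has 3 s.f., so the result keeps min(3, 3) = 3 s.f.
Rounded to 3 significant figures: 13.1 m.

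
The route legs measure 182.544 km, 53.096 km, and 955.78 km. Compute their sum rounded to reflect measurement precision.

182.544 km + 53.096 km + 955.78 km = 1191.420 km.
Addition/subtraction keeps the fewest decimal places: 182.544 → 3 decimal places, 53.096 → 3 decimal places, 955.78 → 2 decimal places; limit is 2.
Rounded to 2 decimal places: 1.19142 × 10^3 km.

1.19142 × 10^3 km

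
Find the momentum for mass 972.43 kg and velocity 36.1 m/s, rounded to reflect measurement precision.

3.51 × 10⁴ kg·m/s

momentum = 972.43 kg × 36.1 m/s = 35104.723 kg·m/s.
972.43 has 5 significant figures; 36.1 has 3.
Division/multiplication keeps the fewest: 3 significant figures.
Rounded: 3.51 × 10⁴ kg·m/s.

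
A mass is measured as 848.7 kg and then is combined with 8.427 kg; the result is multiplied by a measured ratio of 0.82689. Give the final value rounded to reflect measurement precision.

848.7 kg + 8.427 kg = 857.127 kg; the sum is limited to 1 decimal place (4 s.f.).
Carrying full precision, 857.127 × 0.82689 = 708.74974503 kg; 0.82689 has 5 s.f., so the result keeps min(4, 5) = 4 s.f.
Rounded to 4 significant figures: 708.7 kg.

708.7 kg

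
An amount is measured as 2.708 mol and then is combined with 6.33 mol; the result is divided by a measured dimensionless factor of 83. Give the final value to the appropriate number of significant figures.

0.11 mol

2.708 mol + 6.33 mol = 9.038 mol; the sum is limited to 2 decimal places (3 s.f.).
Carrying full precision, 9.038 ÷ 83 = 0.108891566265… mol; 83 has 2 s.f., so the result keeps min(3, 2) = 2 s.f.
Rounded to 2 significant figures: 0.11 mol.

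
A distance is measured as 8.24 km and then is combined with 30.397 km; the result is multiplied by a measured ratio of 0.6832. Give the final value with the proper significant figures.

26.40 km

8.24 km + 30.397 km = 38.637 km; the sum is limited to 2 decimal places (4 s.f.).
Carrying full precision, 38.637 × 0.6832 = 26.3967984 km; 0.6832 has 4 s.f., so the result keeps min(4, 4) = 4 s.f.
Rounded to 4 significant figures: 26.40 km.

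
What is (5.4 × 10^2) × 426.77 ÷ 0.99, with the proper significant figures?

2.3 × 10^5

(5.4 × 10^2) × 426.77 ÷ 0.99 = 232783.636364…
Multiplication/division keeps the fewest significant figures: 5.4 × 10^2 → 2 s.f., 426.77 → 5 s.f., 0.99 → 2 s.f.; limit is 2.
Rounded to 2 significant figures: 2.3 × 10^5.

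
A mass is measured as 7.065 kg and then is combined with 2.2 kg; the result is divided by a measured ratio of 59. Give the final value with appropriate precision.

0.16 kg

7.065 kg + 2.2 kg = 9.265 kg; the sum is limited to 1 decimal place (2 s.f.).
Carrying full precision, 9.265 ÷ 59 = 0.157033898305… kg; 59 has 2 s.f., so the result keeps min(2, 2) = 2 s.f.
Rounded to 2 significant figures: 0.16 kg.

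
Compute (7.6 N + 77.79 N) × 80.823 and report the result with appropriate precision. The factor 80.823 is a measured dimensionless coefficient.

6.90 × 10³ N

7.6 N + 77.79 N = 85.39 N; the sum is limited to 1 decimal place (3 s.f.).
Carrying full precision, 85.39 × 80.823 = 6901.47597 N; 80.823 has 5 s.f., so the result keeps min(3, 5) = 3 s.f.
Rounded to 3 significant figures: 6.90 × 10³ N.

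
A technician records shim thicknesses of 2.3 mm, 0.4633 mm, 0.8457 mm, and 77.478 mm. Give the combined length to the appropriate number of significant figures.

81.1 mm

2.3 mm + 0.4633 mm + 0.8457 mm + 77.478 mm = 81.0870 mm.
Addition/subtraction keeps the fewest decimal places: 2.3 → 1 decimal place, 0.4633 → 4 decimal places, 0.8457 → 4 decimal places, 77.478 → 3 decimal places; limit is 1.
Rounded to 1 decimal place: 81.1 mm.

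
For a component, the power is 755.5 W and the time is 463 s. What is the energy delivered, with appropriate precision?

energy delivered = 755.5 W × 463 s = 349796.5 J.
755.5 has 4 significant figures; 463 has 3.
Division/multiplication keeps the fewest: 3 significant figures.
Rounded: 3.50 × 10⁵ J.

3.50 × 10⁵ J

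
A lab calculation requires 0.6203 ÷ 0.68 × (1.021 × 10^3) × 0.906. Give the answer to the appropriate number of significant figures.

0.6203 ÷ 0.68 × (1.021 × 10^3) × 0.906 = 843.814158529…
Multiplication/division keeps the fewest significant figures: 0.6203 → 4 s.f., 0.68 → 2 s.f., 1.021 × 10^3 → 4 s.f., 0.906 → 3 s.f.; limit is 2.
Rounded to 2 significant figures: 8.4 × 10^2.

8.4 × 10^2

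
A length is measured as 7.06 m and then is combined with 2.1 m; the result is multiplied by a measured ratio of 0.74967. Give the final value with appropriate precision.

6.9 m

7.06 m + 2.1 m = 9.16 m; the sum is limited to 1 decimal place (2 s.f.).
Carrying full precision, 9.16 × 0.74967 = 6.8669772 m; 0.74967 has 5 s.f., so the result keeps min(2, 5) = 2 s.f.
Rounded to 2 significant figures: 6.9 m.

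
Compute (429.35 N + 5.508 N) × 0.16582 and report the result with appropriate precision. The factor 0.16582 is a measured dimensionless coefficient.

72.108 N

429.35 N + 5.508 N = 434.858 N; the sum is limited to 2 decimal places (5 s.f.).
Carrying full precision, 434.858 × 0.16582 = 72.10815356 N; 0.16582 has 5 s.f., so the result keeps min(5, 5) = 5 s.f.
Rounded to 5 significant figures: 72.108 N.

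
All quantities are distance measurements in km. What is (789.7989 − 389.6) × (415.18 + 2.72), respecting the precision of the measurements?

789.7989 − 389.6 = 400.1989, limited to 1 d.p. → 4 s.f.; 415.18 + 2.72 = 417.90, limited to 2 d.p. → 5 s.f.
Carrying full precision, 400.1989 × 417.90 = 167243.12031; keep min(4, 5) = 4 s.f.
Rounded to 4 significant figures: 1.672 × 10^5 km².

1.672 × 10^5 km²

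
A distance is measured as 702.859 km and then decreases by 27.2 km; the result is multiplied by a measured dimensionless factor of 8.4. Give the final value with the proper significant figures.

5.7 × 10³ km

702.859 km − 27.2 km = 675.659 km; the difference is limited to 1 decimal place (4 s.f.).
Carrying full precision, 675.659 × 8.4 = 5675.5356 km; 8.4 has 2 s.f., so the result keeps min(4, 2) = 2 s.f.
Rounded to 2 significant figures: 5.7 × 10³ km.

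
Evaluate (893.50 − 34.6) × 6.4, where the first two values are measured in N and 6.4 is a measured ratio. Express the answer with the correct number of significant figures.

5.5 × 10^3 N

893.50 N − 34.6 N = 858.90 N; the difference is limited to 1 decimal place (4 s.f.).
Carrying full precision, 858.90 × 6.4 = 5496.96 N; 6.4 has 2 s.f., so the result keeps min(4, 2) = 2 s.f.
Rounded to 2 significant figures: 5.5 × 10^3 N.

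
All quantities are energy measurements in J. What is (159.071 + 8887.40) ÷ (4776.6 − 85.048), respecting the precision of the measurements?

1.9282

159.071 + 8887.40 = 9046.471, limited to 2 d.p. → 6 s.f.; 4776.6 − 85.048 = 4691.552, limited to 1 d.p. → 5 s.f.
Carrying full precision, 9046.471 ÷ 4691.552 = 1.92824698522…; keep min(6, 5) = 5 s.f.
Rounded to 5 significant figures: 1.9282.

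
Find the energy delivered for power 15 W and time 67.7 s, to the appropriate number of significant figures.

1.0 × 10³ J

energy delivered = 15 W × 67.7 s = 1015.5 J.
15 has 2 significant figures; 67.7 has 3.
Division/multiplication keeps the fewest: 2 significant figures.
Rounded: 1.0 × 10³ J.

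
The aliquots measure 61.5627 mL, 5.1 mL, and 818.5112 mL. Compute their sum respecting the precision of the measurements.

885.2 mL

61.5627 mL + 5.1 mL + 818.5112 mL = 885.1739 mL.
Addition/subtraction keeps the fewest decimal places: 61.5627 → 4 decimal places, 5.1 → 1 decimal place, 818.5112 → 4 decimal places; limit is 1.
Rounded to 1 decimal place: 885.2 mL.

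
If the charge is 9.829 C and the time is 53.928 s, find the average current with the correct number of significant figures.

average current = 9.829 C ÷ 53.928 s = 0.182261533897… A.
9.829 has 4 significant figures; 53.928 has 5.
Division/multiplication keeps the fewest: 4 significant figures.
Rounded: 0.1823 A.

0.1823 A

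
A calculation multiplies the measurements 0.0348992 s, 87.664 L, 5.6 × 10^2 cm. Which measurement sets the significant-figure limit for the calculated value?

5.6 × 10^2 cm

0.0348992 s → 6 s.f.; 87.664 L → 5 s.f.; 5.6 × 10^2 cm → 2 s.f.
The fewest is 2 significant figures, from 5.6 × 10^2 cm.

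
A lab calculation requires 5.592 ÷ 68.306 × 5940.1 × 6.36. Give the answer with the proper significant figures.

5.592 ÷ 68.306 × 5940.1 × 6.36 = 3092.85230158…
Multiplication/division keeps the fewest significant figures: 5.592 → 4 s.f., 68.306 → 5 s.f., 5940.1 → 5 s.f., 6.36 → 3 s.f.; limit is 3.
Rounded to 3 significant figures: 3.09 × 10^3.

3.09 × 10^3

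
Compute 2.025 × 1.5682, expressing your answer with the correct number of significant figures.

3.176

2.025 × 1.5682 = 3.175605
Multiplication/division keeps the fewest significant figures: 2.025 → 4 s.f., 1.5682 → 5 s.f.; limit is 4.
Rounded to 4 significant figures: 3.176.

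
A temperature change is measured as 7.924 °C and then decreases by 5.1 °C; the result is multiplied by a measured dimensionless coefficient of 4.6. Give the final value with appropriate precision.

7.924 °C − 5.1 °C = 2.824 °C; the difference is limited to 1 decimal place (2 s.f.).
Carrying full precision, 2.824 × 4.6 = 12.9904 °C; 4.6 has 2 s.f., so the result keeps min(2, 2) = 2 s.f.
Rounded to 2 significant figures: 13 °C.

13 °C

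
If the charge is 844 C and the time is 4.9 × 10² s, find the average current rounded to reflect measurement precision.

average current = 844 C ÷ 4.9 × 10² s = 1.72244897959… A.
844 has 3 significant figures; 4.9 × 10² has 2.
Division/multiplication keeps the fewest: 2 significant figures.
Rounded: 1.7 A.

1.7 A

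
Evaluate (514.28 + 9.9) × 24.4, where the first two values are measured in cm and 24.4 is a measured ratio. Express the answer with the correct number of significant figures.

1.28 × 10⁴ cm

514.28 cm + 9.9 cm = 524.18 cm; the sum is limited to 1 decimal place (4 s.f.).
Carrying full precision, 524.18 × 24.4 = 12789.992 cm; 24.4 has 3 s.f., so the result keeps min(4, 3) = 3 s.f.
Rounded to 3 significant figures: 1.28 × 10⁴ cm.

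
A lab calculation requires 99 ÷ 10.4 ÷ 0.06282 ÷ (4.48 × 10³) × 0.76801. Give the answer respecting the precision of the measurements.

0.026

99 ÷ 10.4 ÷ 0.06282 ÷ (4.48 × 10³) × 0.76801 = 0.0259772266818…
Multiplication/division keeps the fewest significant figures: 99 → 2 s.f., 10.4 → 3 s.f., 0.06282 → 4 s.f., 4.48 × 10³ → 3 s.f., 0.76801 → 5 s.f.; limit is 2.
Rounded to 2 significant figures: 0.026.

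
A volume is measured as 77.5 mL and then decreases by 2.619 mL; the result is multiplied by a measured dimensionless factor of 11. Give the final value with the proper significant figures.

8.2 × 10² mL

77.5 mL − 2.619 mL = 74.881 mL; the difference is limited to 1 decimal place (3 s.f.).
Carrying full precision, 74.881 × 11 = 823.691 mL; 11 has 2 s.f., so the result keeps min(3, 2) = 2 s.f.
Rounded to 2 significant figures: 8.2 × 10² mL.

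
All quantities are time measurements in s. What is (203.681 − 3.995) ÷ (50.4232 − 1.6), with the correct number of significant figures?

4.09

203.681 − 3.995 = 199.686, limited to 3 d.p. → 6 s.f.; 50.4232 − 1.6 = 48.8232, limited to 1 d.p. → 3 s.f.
Carrying full precision, 199.686 ÷ 48.8232 = 4.08998181193…; keep min(6, 3) = 3 s.f.
Rounded to 3 significant figures: 4.09.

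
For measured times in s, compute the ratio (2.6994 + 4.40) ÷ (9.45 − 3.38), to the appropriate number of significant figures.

2.6994 + 4.40 = 7.0994, limited to 2 d.p. → 3 s.f.; 9.45 − 3.38 = 6.07, limited to 2 d.p. → 3 s.f.
Carrying full precision, 7.0994 ÷ 6.07 = 1.16958813839…; keep min(3, 3) = 3 s.f.
Rounded to 3 significant figures: 1.17.

1.17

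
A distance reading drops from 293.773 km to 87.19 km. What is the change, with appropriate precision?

206.58 km

293.773 km − 87.19 km = 206.583 km.
Addition/subtraction keeps the fewest decimal places: 293.773 → 3 decimal places, 87.19 → 2 decimal places; limit is 2.
Rounded to 2 decimal places: 206.58 km.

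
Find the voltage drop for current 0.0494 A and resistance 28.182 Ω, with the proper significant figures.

1.39 V

voltage drop = 0.0494 A × 28.182 Ω = 1.3921908 V.
0.0494 has 3 significant figures; 28.182 has 5.
Division/multiplication keeps the fewest: 3 significant figures.
Rounded: 1.39 V.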